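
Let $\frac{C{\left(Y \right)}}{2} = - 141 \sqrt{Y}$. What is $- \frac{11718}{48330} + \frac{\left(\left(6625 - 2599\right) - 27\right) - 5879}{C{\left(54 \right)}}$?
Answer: $- \frac{217}{895} + \frac{10 \sqrt{6}}{27} \approx 0.66476$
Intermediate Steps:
$C{\left(Y \right)} = - 282 \sqrt{Y}$ ($C{\left(Y \right)} = 2 \left(- 141 \sqrt{Y}\right) = - 282 \sqrt{Y}$)
$- \frac{11718}{48330} + \frac{\left(\left(6625 - 2599\right) - 27\right) - 5879}{C{\left(54 \right)}} = - \frac{11718}{48330} + \frac{\left(\left(6625 - 2599\right) - 27\right) - 5879}{\left(-282\right) \sqrt{54}} = \left(-11718\right) \frac{1}{48330} + \frac{\left(4026 - 27\right) - 5879}{\left(-282\right) 3 \sqrt{6}} = - \frac{217}{895} + \frac{3999 - 5879}{\left(-846\right) \sqrt{6}} = - \frac{217}{895} - 1880 \left(- \frac{\sqrt{6}}{5076}\right) = - \frac{217}{895} + \frac{10 \sqrt{6}}{27}$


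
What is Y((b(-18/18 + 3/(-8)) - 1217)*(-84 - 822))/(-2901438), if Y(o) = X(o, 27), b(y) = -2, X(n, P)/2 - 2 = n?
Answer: -1104416/1450719 ≈ -0.76129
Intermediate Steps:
X(n, P) = 4 + 2*n
Y(o) = 4 + 2*o
Y((b(-18/18 + 3/(-8)) - 1217)*(-84 - 822))/(-2901438) = (4 + 2*((-2 - 1217)*(-84 - 822)))/(-2901438) = (4 + 2*(-1219*(-906)))*(-1/2901438) = (4 + 2*1104414)*(-1/2901438) = (4 + 2208828)*(-1/2901438) = 2208832*(-1/2901438) = -1104416/1450719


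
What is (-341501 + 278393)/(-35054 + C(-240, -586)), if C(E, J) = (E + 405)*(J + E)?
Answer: 15777/42836 ≈ 0.36831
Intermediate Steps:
C(E, J) = (405 + E)*(E + J)
(-341501 + 278393)/(-35054 + C(-240, -586)) = (-341501 + 278393)/(-35054 + ((-240)**2 + 405*(-240) + 405*(-586) - 240*(-586))) = -63108/(-35054 + (57600 - 97200 - 237330 + 140640)) = -63108/(-35054 - 136290) = -63108/(-171344) = -63108*(-1/171344) = 15777/42836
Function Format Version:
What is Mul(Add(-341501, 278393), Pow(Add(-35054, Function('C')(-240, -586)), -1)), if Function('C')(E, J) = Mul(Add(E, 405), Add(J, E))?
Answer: Rational(15777, 42836) ≈ 0.36831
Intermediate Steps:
Function('C')(E, J) = Mul(Add(405, E), Add(E, J))
Mul(Add(-341501, 278393), Pow(Add(-35054, Function('C')(-240, -586)), -1)) = Mul(Add(-341501, 278393), Pow(Add(-35054, Add(Pow(-240, 2), Mul(405, -240), Mul(405, -586), Mul(-240, -586))), -1)) = Mul(-63108, Pow(Add(-35054, Add(57600, -97200, -237330, 140640)), -1)) = Mul(-63108, Pow(Add(-35054, -136290), -1)) = Mul(-63108, Pow(-171344, -1)) = Mul(-63108, Rational(-1, 171344)) = Rational(15777, 42836)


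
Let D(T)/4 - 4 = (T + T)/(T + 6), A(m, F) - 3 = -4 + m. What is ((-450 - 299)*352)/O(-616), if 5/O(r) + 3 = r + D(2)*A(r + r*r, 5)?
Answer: -1797679405984/5 ≈ -3.5954e+11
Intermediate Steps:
A(m, F) = -1 + m (A(m, F) = 3 + (-4 + m) = -1 + m)
D(T) = 16 + 8*T/(6 + T) (D(T) = 16 + 4*((T + T)/(T + 6)) = 16 + 4*((2*T)/(6 + T)) = 16 + 4*(2*T/(6 + T)) = 16 + 8*T/(6 + T))
O(r) = 5/(-21 + 18*r**2 + 19*r) (O(r) = 5/(-3 + (r + (24*(4 + 2)/(6 + 2))*(-1 + (r + r*r)))) = 5/(-3 + (r + (24*6/8)*(-1 + (r + r**2)))) = 5/(-3 + (r + (24*(1/8)*6)*(-1 + r + r**2))) = 5/(-3 + (r + 18*(-1 + r + r**2))) = 5/(-3 + (r + (-18 + 18*r + 18*r**2))) = 5/(-3 + (-18 + 18*r**2 + 19*r)) = 5/(-21 + 18*r**2 + 19*r))
((-450 - 299)*352)/O(-616) = ((-450 - 299)*352)/((5/(-21 - 616 + 18*(-616)*(1 - 616)))) = (-749*352)/((5/(-21 - 616 + 18*(-616)*(-615)))) = -263648/(5/(-21 - 616 + 6819120)) = -263648/(5/6818483) = -263648/(5*(1/6818483)) = -263648/5/6818483 = -263648*6818483/5 = -1797679405984/5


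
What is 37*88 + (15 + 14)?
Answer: 3285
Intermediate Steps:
37*88 + (15 + 14) = 3256 + 29 = 3285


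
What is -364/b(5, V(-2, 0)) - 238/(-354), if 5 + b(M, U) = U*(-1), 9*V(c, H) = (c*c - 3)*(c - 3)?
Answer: 146153/1770 ≈ 82.572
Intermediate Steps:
V(c, H) = (-3 + c)*(-3 + c²)/9 (V(c, H) = ((c*c - 3)*(c - 3))/9 = ((c² - 3)*(-3 + c))/9 = ((-3 + c²)*(-3 + c))/9 = ((-3 + c)*(-3 + c²))/9 = (-3 + c)*(-3 + c²)/9)
b(M, U) = -5 - U (b(M, U) = -5 + U*(-1) = -5 - U)
-364/b(5, V(-2, 0)) - 238/(-354) = -364/(-5 - (1 - ⅓*(-2) - ⅓*(-2)² + (⅑)*(-2)³)) - 238/(-354) = -364/(-5 - (1 + ⅔ - ⅓*4 + (⅑)*(-8))) - 238*(-1/354) = -364/(-5 - (1 + ⅔ - 4/3 - 8/9)) + 119/177 = -364/(-5 - 1*(-5/9)) + 119/177 = -364/(-5 + 5/9) + 119/177 = -364/(-40/9) + 119/177 = -364*(-9/40) + 119/177 = 819/10 + 119/177 = 146153/1770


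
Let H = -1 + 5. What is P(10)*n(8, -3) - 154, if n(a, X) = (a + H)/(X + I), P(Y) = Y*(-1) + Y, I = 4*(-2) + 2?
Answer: -154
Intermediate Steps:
I = -6 (I = -8 + 2 = -6)
P(Y) = 0 (P(Y) = -Y + Y = 0)
H = 4
n(a, X) = (4 + a)/(-6 + X) (n(a, X) = (a + 4)/(X - 6) = (4 + a)/(-6 + X))
P(10)*n(8, -3) - 154 = 0*((4 + 8)/(-6 - 3)) - 154 = 0*(12/(-9)) - 154 = 0*(-⅑*12) - 154 = 0*(-4/3) - 154 = 0 - 154 = -154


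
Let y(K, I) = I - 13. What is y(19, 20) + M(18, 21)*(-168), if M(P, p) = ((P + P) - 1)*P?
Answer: -105833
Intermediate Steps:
M(P, p) = P*(-1 + 2*P) (M(P, p) = (2*P - 1)*P = (-1 + 2*P)*P = P*(-1 + 2*P))
y(K, I) = -13 + I
y(19, 20) + M(18, 21)*(-168) = (-13 + 20) + (18*(-1 + 2*18))*(-168) = 7 + (18*(-1 + 36))*(-168) = 7 + (18*35)*(-168) = 7 + 630*(-168) = 7 - 105840 = -105833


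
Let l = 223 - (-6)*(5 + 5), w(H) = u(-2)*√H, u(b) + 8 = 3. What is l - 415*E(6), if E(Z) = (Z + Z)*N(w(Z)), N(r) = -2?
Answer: 10243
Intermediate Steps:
u(b) = -5 (u(b) = -8 + 3 = -5)
w(H) = -5*√H
E(Z) = -4*Z (E(Z) = (Z + Z)*(-2) = (2*Z)*(-2) = -4*Z)
l = 283 (l = 223 - (-6)*10 = 223 - 1*(-60) = 223 + 60 = 283)
l - 415*E(6) = 283 - (-1660)*6 = 283 - 415*(-24) = 283 + 9960 = 10243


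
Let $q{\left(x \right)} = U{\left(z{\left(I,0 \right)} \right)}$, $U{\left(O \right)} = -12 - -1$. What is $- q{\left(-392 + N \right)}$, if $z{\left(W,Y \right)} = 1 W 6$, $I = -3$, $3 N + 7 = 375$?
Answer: $11$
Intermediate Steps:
$N = \frac{368}{3}$ ($N = - \frac{7}{3} + \frac{1}{3} \cdot 375 = - \frac{7}{3} + 125 = \frac{368}{3} \approx 122.67$)
$z{\left(W,Y \right)} = 6 W$ ($z{\left(W,Y \right)} = W 6 = 6 W$)
$U{\left(O \right)} = -11$ ($U{\left(O \right)} = -12 + 1 = -11$)
$q{\left(x \right)} = -11$
$- q{\left(-392 + N \right)} = \left(-1\right) \left(-11\right) = 11$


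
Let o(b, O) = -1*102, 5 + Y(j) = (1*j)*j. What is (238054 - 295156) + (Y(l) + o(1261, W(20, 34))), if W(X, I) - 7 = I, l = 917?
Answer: 783680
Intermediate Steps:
W(X, I) = 7 + I
Y(j) = -5 + j**2 (Y(j) = -5 + (1*j)*j = -5 + j*j = -5 + j**2)
o(b, O) = -102
(238054 - 295156) + (Y(l) + o(1261, W(20, 34))) = (238054 - 295156) + ((-5 + 917**2) - 102) = -57102 + ((-5 + 840889) - 102) = -57102 + (840884 - 102) = -57102 + 840782 = 783680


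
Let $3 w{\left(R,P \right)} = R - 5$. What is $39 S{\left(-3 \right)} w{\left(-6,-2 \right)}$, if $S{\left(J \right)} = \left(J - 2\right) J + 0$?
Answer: $-2145$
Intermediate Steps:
$S{\left(J \right)} = J \left(-2 + J\right)$ ($S{\left(J \right)} = \left(-2 + J\right) J + 0 = J \left(-2 + J\right) + 0 = J \left(-2 + J\right)$)
$w{\left(R,P \right)} = - \frac{5}{3} + \frac{R}{3}$ ($w{\left(R,P \right)} = \frac{R - 5}{3} = \frac{-5 + R}{3} = - \frac{5}{3} + \frac{R}{3}$)
$39 S{\left(-3 \right)} w{\left(-6,-2 \right)} = 39 \left(- 3 \left(-2 - 3\right)\right) \left(- \frac{5}{3} + \frac{1}{3} \left(-6\right)\right) = 39 \left(\left(-3\right) \left(-5\right)\right) \left(- \frac{5}{3} - 2\right) = 39 \cdot 15 \left(- \frac{11}{3}\right) = 585 \left(- \frac{11}{3}\right) = -2145$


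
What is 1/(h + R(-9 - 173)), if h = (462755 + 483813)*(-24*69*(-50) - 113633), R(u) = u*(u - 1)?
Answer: -1/29185497838 ≈ -3.4264e-11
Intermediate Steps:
R(u) = u*(-1 + u)
h = -29185531144 (h = 946568*(-1656*(-50) - 113633) = 946568*(82800 - 113633) = 946568*(-30833) = -29185531144)
1/(h + R(-9 - 173)) = 1/(-29185531144 + (-9 - 173)*(-1 + (-9 - 173))) = 1/(-29185531144 - 182*(-1 - 182)) = 1/(-29185531144 - 182*(-183)) = 1/(-29185531144 + 33306) = 1/(-29185497838) = -1/29185497838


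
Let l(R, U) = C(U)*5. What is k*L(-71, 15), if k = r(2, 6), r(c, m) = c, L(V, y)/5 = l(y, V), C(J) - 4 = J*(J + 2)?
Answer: 245150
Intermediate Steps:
C(J) = 4 + J*(2 + J) (C(J) = 4 + J*(J + 2) = 4 + J*(2 + J))
l(R, U) = 20 + 5*U² + 10*U (l(R, U) = (4 + U² + 2*U)*5 = 20 + 5*U² + 10*U)
L(V, y) = 100 + 25*V² + 50*V (L(V, y) = 5*(20 + 5*V² + 10*V) = 100 + 25*V² + 50*V)
k = 2
k*L(-71, 15) = 2*(100 + 25*(-71)² + 50*(-71)) = 2*(100 + 25*5041 - 3550) = 2*(100 + 126025 - 3550) = 2*122575 = 245150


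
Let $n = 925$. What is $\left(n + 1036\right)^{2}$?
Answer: $3845521$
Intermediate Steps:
$\left(n + 1036\right)^{2} = \left(925 + 1036\right)^{2} = 1961^{2} = 3845521$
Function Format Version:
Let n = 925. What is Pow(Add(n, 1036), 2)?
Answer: 3845521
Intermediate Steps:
Pow(Add(n, 1036), 2) = Pow(Add(925, 1036), 2) = Pow(1961, 2) = 3845521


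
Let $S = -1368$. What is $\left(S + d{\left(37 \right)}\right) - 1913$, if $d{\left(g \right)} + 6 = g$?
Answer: $-3250$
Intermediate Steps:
$d{\left(g \right)} = -6 + g$
$\left(S + d{\left(37 \right)}\right) - 1913 = \left(-1368 + \left(-6 + 37\right)\right) - 1913 = \left(-1368 + 31\right) - 1913 = -1337 - 1913 = -3250$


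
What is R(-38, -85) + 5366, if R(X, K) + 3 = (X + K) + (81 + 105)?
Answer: 5426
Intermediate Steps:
R(X, K) = 183 + K + X (R(X, K) = -3 + ((X + K) + (81 + 105)) = -3 + ((K + X) + 186) = -3 + (186 + K + X) = 183 + K + X)
R(-38, -85) + 5366 = (183 - 85 - 38) + 5366 = 60 + 5366 = 5426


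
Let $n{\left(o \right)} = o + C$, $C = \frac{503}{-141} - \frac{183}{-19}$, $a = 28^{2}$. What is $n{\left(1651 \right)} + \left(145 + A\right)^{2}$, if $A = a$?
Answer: $\frac{2316526114}{2679} \approx 8.647 \cdot 10^{5}$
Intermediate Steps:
$a = 784$
$C = \frac{16246}{2679}$ ($C = 503 \left(- \frac{1}{141}\right) - - \frac{183}{19} = - \frac{503}{141} + \frac{183}{19} = \frac{16246}{2679} \approx 6.0642$)
$A = 784$
$n{\left(o \right)} = \frac{16246}{2679} + o$ ($n{\left(o \right)} = o + \frac{16246}{2679} = \frac{16246}{2679} + o$)
$n{\left(1651 \right)} + \left(145 + A\right)^{2} = \left(\frac{16246}{2679} + 1651\right) + \left(145 + 784\right)^{2} = \frac{4439275}{2679} + 929^{2} = \frac{4439275}{2679} + 863041 = \frac{2316526114}{2679}$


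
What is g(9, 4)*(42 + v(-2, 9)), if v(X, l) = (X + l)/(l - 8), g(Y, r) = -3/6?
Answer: -49/2 ≈ -24.500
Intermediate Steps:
g(Y, r) = -1/2 (g(Y, r) = -3*1/6 = -1/2)
v(X, l) = (X + l)/(-8 + l)
g(9, 4)*(42 + v(-2, 9)) = -(42 + (-2 + 9)/(-8 + 9))/2 = -(42 + 7/1)/2 = -(42 + 1*7)/2 = -(42 + 7)/2 = -1/2*49 = -49/2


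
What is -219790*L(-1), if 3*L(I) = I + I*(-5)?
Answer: -879160/3 ≈ -2.9305e+5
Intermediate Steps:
L(I) = -4*I/3 (L(I) = (I + I*(-5))/3 = (I - 5*I)/3 = (-4*I)/3 = -4*I/3)
-219790*L(-1) = -(-879160)*(-1)/3 = -219790*4/3 = -879160/3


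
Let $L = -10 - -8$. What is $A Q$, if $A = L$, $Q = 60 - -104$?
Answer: $-328$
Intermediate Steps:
$L = -2$ ($L = -10 + 8 = -2$)
$Q = 164$ ($Q = 60 + 104 = 164$)
$A = -2$
$A Q = \left(-2\right) 164 = -328$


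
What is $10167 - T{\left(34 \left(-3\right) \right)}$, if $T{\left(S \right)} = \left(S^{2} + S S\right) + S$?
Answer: $-10539$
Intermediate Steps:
$T{\left(S \right)} = S + 2 S^{2}$ ($T{\left(S \right)} = \left(S^{2} + S^{2}\right) + S = 2 S^{2} + S = S + 2 S^{2}$)
$10167 - T{\left(34 \left(-3\right) \right)} = 10167 - 34 \left(-3\right) \left(1 + 2 \cdot 34 \left(-3\right)\right) = 10167 - - 102 \left(1 + 2 \left(-102\right)\right) = 10167 - - 102 \left(1 - 204\right) = 10167 - \left(-102\right) \left(-203\right) = 10167 - 20706 = -10539$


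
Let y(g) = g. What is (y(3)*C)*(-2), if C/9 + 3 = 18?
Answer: -810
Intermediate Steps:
C = 135 (C = -27 + 9*18 = -27 + 162 = 135)
(y(3)*C)*(-2) = (3*135)*(-2) = 405*(-2) = -810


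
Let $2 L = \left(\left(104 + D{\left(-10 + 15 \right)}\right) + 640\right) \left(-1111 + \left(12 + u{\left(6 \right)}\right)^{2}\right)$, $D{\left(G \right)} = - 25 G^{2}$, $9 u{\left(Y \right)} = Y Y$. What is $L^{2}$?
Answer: $\frac{10352045025}{4} \approx 2.588 \cdot 10^{9}$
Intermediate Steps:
$u{\left(Y \right)} = \frac{Y^{2}}{9}$ ($u{\left(Y \right)} = \frac{Y Y}{9} = \frac{Y^{2}}{9}$)
$L = - \frac{101745}{2}$ ($L = \frac{\left(\left(104 - 25 \left(-10 + 15\right)^{2}\right) + 640\right) \left(-1111 + \left(12 + \frac{6^{2}}{9}\right)^{2}\right)}{2} = \frac{\left(\left(104 - 25 \cdot 5^{2}\right) + 640\right) \left(-1111 + \left(12 + \frac{1}{9} \cdot 36\right)^{2}\right)}{2} = \frac{\left(\left(104 - 625\right) + 640\right) \left(-1111 + \left(12 + 4\right)^{2}\right)}{2} = \frac{\left(\left(104 - 625\right) + 640\right) \left(-1111 + 16^{2}\right)}{2} = \frac{\left(-521 + 640\right) \left(-1111 + 256\right)}{2} = \frac{119 \left(-855\right)}{2} = \frac{1}{2} \left(-101745\right) = - \frac{101745}{2} \approx -50873.0$)
$L^{2} = \left(- \frac{101745}{2}\right)^{2} = \frac{10352045025}{4}$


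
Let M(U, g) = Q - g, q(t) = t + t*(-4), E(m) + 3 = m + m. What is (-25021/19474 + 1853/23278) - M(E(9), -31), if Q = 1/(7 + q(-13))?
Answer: -168003467095/5213131378 ≈ -32.227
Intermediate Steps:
E(m) = -3 + 2*m (E(m) = -3 + (m + m) = -3 + 2*m)
q(t) = -3*t (q(t) = t - 4*t = -3*t)
Q = 1/46 (Q = 1/(7 - 3*(-13)) = 1/(7 + 39) = 1/46 ≈ 0.021739)
M(U, g) = 1/46 - g
(-25021/19474 + 1853/23278) - M(E(9), -31) = (-25021/19474 + 1853/23278) - (1/46 - 1*(-31)) = (-25021*1/19474 + 1853*(1/23278)) - (1/46 + 31) = (-25021/19474 + 1853/23278) - 1*1427/46 = -136588379/113328943 - 1427/46 = -168003467095/5213131378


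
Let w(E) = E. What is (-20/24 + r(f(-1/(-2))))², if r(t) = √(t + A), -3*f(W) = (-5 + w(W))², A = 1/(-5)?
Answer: (25 - 3*I*√695)²/900 ≈ -6.2556 - 4.3938*I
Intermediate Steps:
A = -⅕ ≈ -0.20000
f(W) = -(-5 + W)²/3
r(t) = √(-⅕ + t) (r(t) = √(t - ⅕) = √(-⅕ + t))
(-20/24 + r(f(-1/(-2))))² = (-20/24 + √(-5 + 25*(-(-5 - 1/(-2))²/3))/5)² = (-20*1/24 + √(-5 + 25*(-(-5 - 1*(-½))²/3))/5)² = (-⅚ + √(-5 + 25*(-(-5 + ½)²/3))/5)² = (-⅚ + √(-5 + 25*(-(-9/2)²/3))/5)² = (-⅚ + √(-5 + 25*(-⅓*81/4))/5)² = (-⅚ + √(-5 + 25*(-27/4))/5)² = (-⅚ + √(-5 - 675/4)/5)² = (-⅚ + √(-695/4)/5)² = (-⅚ + (I*√695/2)/5)² = (-⅚ + I*√695/10)²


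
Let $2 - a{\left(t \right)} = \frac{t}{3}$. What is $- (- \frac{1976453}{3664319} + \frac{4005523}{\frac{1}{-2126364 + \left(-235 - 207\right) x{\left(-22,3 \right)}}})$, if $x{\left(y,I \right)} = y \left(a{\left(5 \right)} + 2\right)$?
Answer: $\frac{92630143327888048447}{10992957} \approx 8.4263 \cdot 10^{12}$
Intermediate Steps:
$a{\left(t \right)} = 2 - \frac{t}{3}$
$x{\left(y,I \right)} = \frac{7 y}{3}$ ($x{\left(y,I \right)} = y \left(\left(2 - \frac{5}{3}\right) + 2\right) = y \left(\frac{1}{3} + 2\right) = y \frac{7}{3} = \frac{7 y}{3}$)
$- (- \frac{1976453}{3664319} + \frac{4005523}{\frac{1}{-2126364 + \left(-235 - 207\right) x{\left(-22,3 \right)}}}) = - (- \frac{1976453}{3664319} + \frac{4005523}{\frac{1}{-2126364 + \left(-235 - 207\right) \frac{7}{3} \left(-22\right)}}) = - (\left(-1976453\right) \frac{1}{3664319} + \frac{4005523}{\frac{1}{-2126364 + \left(-235 - 207\right) \left(- \frac{154}{3}\right)}}) = - (- \frac{1976453}{3664319} + \frac{4005523}{\frac{1}{-2126364 - - \frac{68068}{3}}}) = - (- \frac{1976453}{3664319} + \frac{4005523}{\frac{1}{-2126364 + \frac{68068}{3}}}) = - (- \frac{1976453}{3664319} + \frac{4005523}{\frac{1}{- \frac{6311024}{3}}}) = - (- \frac{1976453}{3664319} + \frac{4005523}{- \frac{3}{6311024}}) = - (- \frac{1976453}{3664319} + 4005523 \left(- \frac{6311024}{3}\right)) = - (- \frac{1976453}{3664319} - \frac{25278951785552}{3}) = \left(-1\right) \left(- \frac{92630143327888048447}{10992957}\right) = \frac{92630143327888048447}{10992957}$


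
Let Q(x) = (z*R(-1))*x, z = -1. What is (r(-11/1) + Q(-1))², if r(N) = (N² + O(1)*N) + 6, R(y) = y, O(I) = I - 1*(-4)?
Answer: 5041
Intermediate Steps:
O(I) = 4 + I (O(I) = I + 4 = 4 + I)
Q(x) = x (Q(x) = (-1*(-1))*x = 1*x = x)
r(N) = 6 + N² + 5*N (r(N) = (N² + (4 + 1)*N) + 6 = (N² + 5*N) + 6 = 6 + N² + 5*N)
(r(-11/1) + Q(-1))² = ((6 + (-11/1)² + 5*(-11/1)) - 1)² = ((6 + (-11*1)² + 5*(-11*1)) - 1)² = ((6 + (-11)² + 5*(-11)) - 1)² = ((6 + 121 - 55) - 1)² = (72 - 1)² = 71² = 5041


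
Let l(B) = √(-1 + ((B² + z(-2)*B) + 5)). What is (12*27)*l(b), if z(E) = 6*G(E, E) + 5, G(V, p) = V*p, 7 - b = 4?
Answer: 3240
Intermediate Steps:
b = 3 (b = 7 - 1*4 = 7 - 4 = 3)
z(E) = 5 + 6*E² (z(E) = 6*(E*E) + 5 = 6*E² + 5 = 5 + 6*E²)
l(B) = √(4 + B² + 29*B) (l(B) = √(-1 + ((B² + (5 + 6*(-2)²)*B) + 5)) = √(-1 + ((B² + (5 + 6*4)*B) + 5)) = √(-1 + ((B² + (5 + 24)*B) + 5)) = √(-1 + ((B² + 29*B) + 5)) = √(-1 + (5 + B² + 29*B)) = √(4 + B² + 29*B))
(12*27)*l(b) = (12*27)*√(4 + 3² + 29*3) = 324*√(4 + 9 + 87) = 324*√100 = 324*10 = 3240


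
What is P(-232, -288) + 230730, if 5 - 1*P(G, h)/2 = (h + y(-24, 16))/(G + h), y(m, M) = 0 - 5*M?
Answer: 14998008/65 ≈ 2.3074e+5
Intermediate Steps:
y(m, M) = -5*M
P(G, h) = 10 - 2*(-80 + h)/(G + h) (P(G, h) = 10 - 2*(h - 5*16)/(G + h) = 10 - 2*(h - 80)/(G + h) = 10 - 2*(-80 + h)/(G + h))
P(-232, -288) + 230730 = 2*(80 + 4*(-288) + 5*(-232))/(-232 - 288) + 230730 = 2*(80 - 1152 - 1160)/(-520) + 230730 = 2*(-1/520)*(-2232) + 230730 = 558/65 + 230730 = 14998008/65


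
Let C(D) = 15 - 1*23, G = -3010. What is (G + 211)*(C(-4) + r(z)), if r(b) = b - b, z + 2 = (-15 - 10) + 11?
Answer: 22392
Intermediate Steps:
z = -16 (z = -2 + ((-15 - 10) + 11) = -2 + (-25 + 11) = -2 - 14 = -16)
r(b) = 0
C(D) = -8 (C(D) = 15 - 23 = -8)
(G + 211)*(C(-4) + r(z)) = (-3010 + 211)*(-8 + 0) = -2799*(-8) = 22392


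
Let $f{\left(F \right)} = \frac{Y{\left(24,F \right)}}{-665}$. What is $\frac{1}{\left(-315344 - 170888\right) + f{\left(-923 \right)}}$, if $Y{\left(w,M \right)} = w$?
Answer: $- \frac{665}{323344304} \approx -2.0566 \cdot 10^{-6}$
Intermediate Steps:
$f{\left(F \right)} = - \frac{24}{665}$ ($f{\left(F \right)} = \frac{24}{-665} = 24 \left(- \frac{1}{665}\right) = - \frac{24}{665}$)
$\frac{1}{\left(-315344 - 170888\right) + f{\left(-923 \right)}} = \frac{1}{\left(-315344 - 170888\right) - \frac{24}{665}} = \frac{1}{-486232 - \frac{24}{665}} = \frac{1}{- \frac{323344304}{665}} = - \frac{665}{323344304}$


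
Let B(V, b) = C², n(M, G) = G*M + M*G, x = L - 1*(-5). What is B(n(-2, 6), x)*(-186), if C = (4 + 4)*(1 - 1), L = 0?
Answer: 0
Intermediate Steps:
x = 5 (x = 0 - 1*(-5) = 0 + 5 = 5)
n(M, G) = 2*G*M (n(M, G) = G*M + G*M = 2*G*M)
C = 0 (C = 8*0 = 0)
B(V, b) = 0 (B(V, b) = 0² = 0)
B(n(-2, 6), x)*(-186) = 0*(-186) = 0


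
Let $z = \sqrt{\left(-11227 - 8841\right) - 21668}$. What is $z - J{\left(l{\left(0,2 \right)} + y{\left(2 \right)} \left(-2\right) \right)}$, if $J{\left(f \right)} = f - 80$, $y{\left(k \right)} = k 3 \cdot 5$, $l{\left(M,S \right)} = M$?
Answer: $140 + 2 i \sqrt{10434} \approx 140.0 + 204.29 i$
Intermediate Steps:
$y{\left(k \right)} = 15 k$ ($y{\left(k \right)} = 3 k 5 = 15 k$)
$J{\left(f \right)} = -80 + f$ ($J{\left(f \right)} = f - 80 = -80 + f$)
$z = 2 i \sqrt{10434}$ ($z = \sqrt{-20068 - 21668} = \sqrt{-41736} = 2 i \sqrt{10434} \approx 204.29 i$)
$z - J{\left(l{\left(0,2 \right)} + y{\left(2 \right)} \left(-2\right) \right)} = 2 i \sqrt{10434} - \left(-80 + \left(0 + 15 \cdot 2 \left(-2\right)\right)\right) = 2 i \sqrt{10434} - \left(-80 + \left(0 + 30 \left(-2\right)\right)\right) = 2 i \sqrt{10434} - \left(-80 + \left(0 - 60\right)\right) = 2 i \sqrt{10434} - \left(-80 - 60\right) = 2 i \sqrt{10434} - -140 = 2 i \sqrt{10434} + 140 = 140 + 2 i \sqrt{10434}$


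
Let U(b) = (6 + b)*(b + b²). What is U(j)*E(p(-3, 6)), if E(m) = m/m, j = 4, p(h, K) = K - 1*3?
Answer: 200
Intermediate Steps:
p(h, K) = -3 + K (p(h, K) = K - 3 = -3 + K)
E(m) = 1
U(j)*E(p(-3, 6)) = (4*(6 + 4² + 7*4))*1 = (4*(6 + 16 + 28))*1 = (4*50)*1 = 200*1 = 200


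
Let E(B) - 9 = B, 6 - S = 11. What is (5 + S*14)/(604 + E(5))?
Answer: -65/618 ≈ -0.10518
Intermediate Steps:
S = -5 (S = 6 - 1*11 = 6 - 11 = -5)
E(B) = 9 + B
(5 + S*14)/(604 + E(5)) = (5 - 5*14)/(604 + (9 + 5)) = (5 - 70)/(604 + 14) = -65/618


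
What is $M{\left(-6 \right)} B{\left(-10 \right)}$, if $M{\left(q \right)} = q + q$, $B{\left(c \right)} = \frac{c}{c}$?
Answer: $-12$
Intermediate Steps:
$B{\left(c \right)} = 1$
$M{\left(q \right)} = 2 q$
$M{\left(-6 \right)} B{\left(-10 \right)} = 2 \left(-6\right) 1 = \left(-12\right) 1 = -12$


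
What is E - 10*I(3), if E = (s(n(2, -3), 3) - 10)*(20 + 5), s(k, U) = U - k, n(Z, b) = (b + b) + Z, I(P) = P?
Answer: -105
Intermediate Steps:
n(Z, b) = Z + 2*b (n(Z, b) = 2*b + Z = Z + 2*b)
E = -75 (E = ((3 - (2 + 2*(-3))) - 10)*(20 + 5) = ((3 - (2 - 6)) - 10)*25 = ((3 - 1*(-4)) - 10)*25 = ((3 + 4) - 10)*25 = (7 - 10)*25 = -3*25 = -75)
E - 10*I(3) = -75 - 10*3 = -75 - 30 = -105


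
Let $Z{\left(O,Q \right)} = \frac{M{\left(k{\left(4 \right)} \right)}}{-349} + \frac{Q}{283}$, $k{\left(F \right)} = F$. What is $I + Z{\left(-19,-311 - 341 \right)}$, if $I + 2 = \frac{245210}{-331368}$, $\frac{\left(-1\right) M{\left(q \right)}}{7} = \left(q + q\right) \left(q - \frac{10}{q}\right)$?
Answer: $- \frac{78599974075}{16364111628} \approx -4.8032$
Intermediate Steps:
$M{\left(q \right)} = - 14 q \left(q - \frac{10}{q}\right)$ ($M{\left(q \right)} = - 7 \left(q + q\right) \left(q - \frac{10}{q}\right) = - 7 \cdot 2 q \left(q - \frac{10}{q}\right) = - 14 q \left(q - \frac{10}{q}\right)$)
$Z{\left(O,Q \right)} = \frac{84}{349} + \frac{Q}{283}$ ($Z{\left(O,Q \right)} = \frac{140 - 14 \cdot 4^{2}}{-349} + \frac{Q}{283} = \left(140 - 224\right) \left(- \frac{1}{349}\right) + Q \frac{1}{283} = \left(140 - 224\right) \left(- \frac{1}{349}\right) + \frac{Q}{283} = \left(-84\right) \left(- \frac{1}{349}\right) + \frac{Q}{283} = \frac{84}{349} + \frac{Q}{283}$)
$I = - \frac{453973}{165684}$ ($I = -2 + \frac{245210}{-331368} = -2 + 245210 \left(- \frac{1}{331368}\right) = -2 - \frac{122605}{165684} = - \frac{453973}{165684} \approx -2.74$)
$I + Z{\left(-19,-311 - 341 \right)} = - \frac{453973}{165684} + \left(\frac{84}{349} + \frac{-311 - 341}{283}\right) = - \frac{453973}{165684} + \left(\frac{84}{349} + \frac{1}{283} \left(-652\right)\right) = - \frac{453973}{165684} + \left(\frac{84}{349} - \frac{652}{283}\right) = - \frac{453973}{165684} - \frac{203776}{98767} = - \frac{78599974075}{16364111628}$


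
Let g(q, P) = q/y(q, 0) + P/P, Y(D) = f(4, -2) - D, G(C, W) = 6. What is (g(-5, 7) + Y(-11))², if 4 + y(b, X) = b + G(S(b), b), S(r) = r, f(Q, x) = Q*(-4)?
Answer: 49/9 ≈ 5.4444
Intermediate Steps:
f(Q, x) = -4*Q
Y(D) = -16 - D (Y(D) = -4*4 - D = -16 - D)
y(b, X) = 2 + b (y(b, X) = -4 + (b + 6) = -4 + (6 + b) = 2 + b)
g(q, P) = 1 + q/(2 + q) (g(q, P) = q/(2 + q) + P/P = q/(2 + q) + 1 = 1 + q/(2 + q))
(g(-5, 7) + Y(-11))² = (2*(1 - 5)/(2 - 5) + (-16 - 1*(-11)))² = (2*(-4)/(-3) + (-16 + 11))² = (2*(-⅓)*(-4) - 5)² = (8/3 - 5)² = (-7/3)² = 49/9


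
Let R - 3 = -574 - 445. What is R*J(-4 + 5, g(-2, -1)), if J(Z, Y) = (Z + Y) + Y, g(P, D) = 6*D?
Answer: 11176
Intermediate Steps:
R = -1016 (R = 3 + (-574 - 445) = 3 - 1019 = -1016)
J(Z, Y) = Z + 2*Y (J(Z, Y) = (Y + Z) + Y = Z + 2*Y)
R*J(-4 + 5, g(-2, -1)) = -1016*((-4 + 5) + 2*(6*(-1))) = -1016*(1 + 2*(-6)) = -1016*(1 - 12) = -1016*(-11) = 11176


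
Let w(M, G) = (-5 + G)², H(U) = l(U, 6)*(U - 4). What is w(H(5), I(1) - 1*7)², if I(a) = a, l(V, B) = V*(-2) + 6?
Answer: 14641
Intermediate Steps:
l(V, B) = 6 - 2*V (l(V, B) = -2*V + 6 = 6 - 2*V)
H(U) = (-4 + U)*(6 - 2*U) (H(U) = (6 - 2*U)*(U - 4) = (6 - 2*U)*(-4 + U) = (-4 + U)*(6 - 2*U))
w(H(5), I(1) - 1*7)² = ((-5 + (1 - 1*7))²)² = ((-5 + (1 - 7))²)² = ((-5 - 6)²)² = ((-11)²)² = 121² = 14641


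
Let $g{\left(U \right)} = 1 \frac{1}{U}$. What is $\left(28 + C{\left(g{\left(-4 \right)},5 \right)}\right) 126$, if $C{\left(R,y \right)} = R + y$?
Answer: $\frac{8253}{2} \approx 4126.5$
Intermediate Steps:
$g{\left(U \right)} = \frac{1}{U}$
$\left(28 + C{\left(g{\left(-4 \right)},5 \right)}\right) 126 = \left(28 + \left(\frac{1}{-4} + 5\right)\right) 126 = \left(28 + \left(- \frac{1}{4} + 5\right)\right) 126 = \left(28 + \frac{19}{4}\right) 126 = \frac{131}{4} \cdot 126 = \frac{8253}{2}$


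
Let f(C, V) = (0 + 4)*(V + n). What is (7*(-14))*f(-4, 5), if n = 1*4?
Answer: -3528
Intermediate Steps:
n = 4
f(C, V) = 16 + 4*V (f(C, V) = (0 + 4)*(V + 4) = 4*(4 + V) = 16 + 4*V)
(7*(-14))*f(-4, 5) = (7*(-14))*(16 + 4*5) = -98*(16 + 20) = -98*36 = -3528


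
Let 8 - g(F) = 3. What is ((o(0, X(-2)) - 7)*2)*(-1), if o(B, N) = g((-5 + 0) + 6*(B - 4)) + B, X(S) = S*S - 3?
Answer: 4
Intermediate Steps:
g(F) = 5 (g(F) = 8 - 1*3 = 8 - 3 = 5)
X(S) = -3 + S² (X(S) = S² - 3 = -3 + S²)
o(B, N) = 5 + B
((o(0, X(-2)) - 7)*2)*(-1) = (((5 + 0) - 7)*2)*(-1) = ((5 - 7)*2)*(-1) = -2*2*(-1) = -4*(-1) = 4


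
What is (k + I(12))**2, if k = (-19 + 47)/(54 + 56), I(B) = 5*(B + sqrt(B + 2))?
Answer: 12041346/3025 + 6628*sqrt(14)/11 ≈ 6235.1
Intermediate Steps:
I(B) = 5*B + 5*sqrt(2 + B) (I(B) = 5*(B + sqrt(2 + B)) = 5*B + 5*sqrt(2 + B))
k = 14/55 (k = 28/110 = 28*(1/110) = 14/55 ≈ 0.25455)
(k + I(12))**2 = (14/55 + (5*12 + 5*sqrt(2 + 12)))**2 = (14/55 + (60 + 5*sqrt(14)))**2 = (3314/55 + 5*sqrt(14))**2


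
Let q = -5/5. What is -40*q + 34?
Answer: 74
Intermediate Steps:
q = -1 (q = (⅕)*(-5) = -1)
-40*q + 34 = -40*(-1) + 34 = 40 + 34 = 74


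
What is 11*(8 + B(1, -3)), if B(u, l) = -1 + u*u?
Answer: 88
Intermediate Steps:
B(u, l) = -1 + u**2
11*(8 + B(1, -3)) = 11*(8 + (-1 + 1**2)) = 11*(8 + (-1 + 1)) = 11*(8 + 0) = 11*8 = 88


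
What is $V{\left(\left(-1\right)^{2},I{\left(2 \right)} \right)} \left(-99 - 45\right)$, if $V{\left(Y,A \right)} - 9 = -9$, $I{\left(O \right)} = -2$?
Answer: $0$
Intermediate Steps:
$V{\left(Y,A \right)} = 0$ ($V{\left(Y,A \right)} = 9 - 9 = 0$)
$V{\left(\left(-1\right)^{2},I{\left(2 \right)} \right)} \left(-99 - 45\right) = 0 \left(-99 - 45\right) = 0 \left(-144\right) = 0$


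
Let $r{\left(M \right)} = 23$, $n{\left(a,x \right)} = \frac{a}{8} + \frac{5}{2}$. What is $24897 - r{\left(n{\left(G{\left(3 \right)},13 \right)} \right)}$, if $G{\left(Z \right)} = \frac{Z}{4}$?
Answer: $24874$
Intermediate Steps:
$G{\left(Z \right)} = \frac{Z}{4}$ ($G{\left(Z \right)} = Z \frac{1}{4} = \frac{Z}{4}$)
$n{\left(a,x \right)} = \frac{5}{2} + \frac{a}{8}$ ($n{\left(a,x \right)} = a \frac{1}{8} + 5 \cdot \frac{1}{2} = \frac{a}{8} + \frac{5}{2} = \frac{5}{2} + \frac{a}{8}$)
$24897 - r{\left(n{\left(G{\left(3 \right)},13 \right)} \right)} = 24897 - 23 = 24874$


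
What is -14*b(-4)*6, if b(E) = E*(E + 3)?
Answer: -336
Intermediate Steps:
b(E) = E*(3 + E)
-14*b(-4)*6 = -(-56)*(3 - 4)*6 = -(-56)*(-1)*6 = -14*4*6 = -56*6 = -336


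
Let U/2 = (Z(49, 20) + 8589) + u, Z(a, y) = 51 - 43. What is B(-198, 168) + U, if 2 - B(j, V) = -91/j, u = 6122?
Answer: 5829029/198 ≈ 29440.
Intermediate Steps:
B(j, V) = 2 + 91/j (B(j, V) = 2 - (-91)/j = 2 + 91/j)
Z(a, y) = 8
U = 29438 (U = 2*((8 + 8589) + 6122) = 2*(8597 + 6122) = 2*14719 = 29438)
B(-198, 168) + U = (2 + 91/(-198)) + 29438 = (2 + 91*(-1/198)) + 29438 = (2 - 91/198) + 29438 = 305/198 + 29438 = 5829029/198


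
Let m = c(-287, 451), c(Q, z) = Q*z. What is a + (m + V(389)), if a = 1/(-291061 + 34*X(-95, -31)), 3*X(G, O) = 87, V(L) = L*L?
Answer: 6348001299/290075 ≈ 21884.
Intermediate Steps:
V(L) = L²
X(G, O) = 29 (X(G, O) = (⅓)*87 = 29)
m = -129437 (m = -287*451 = -129437)
a = -1/290075 (a = 1/(-291061 + 34*29) = 1/(-291061 + 986) = 1/(-290075) = -1/290075 ≈ -3.4474e-6)
a + (m + V(389)) = -1/290075 + (-129437 + 389²) = -1/290075 + (-129437 + 151321) = -1/290075 + 21884 = 6348001299/290075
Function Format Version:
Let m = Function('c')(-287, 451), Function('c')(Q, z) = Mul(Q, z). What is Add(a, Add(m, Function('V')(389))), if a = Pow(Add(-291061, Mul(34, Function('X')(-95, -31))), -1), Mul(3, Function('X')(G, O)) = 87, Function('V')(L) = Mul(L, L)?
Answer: Rational(6348001299, 290075) ≈ 21884.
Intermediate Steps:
Function('V')(L) = Pow(L, 2)
Function('X')(G, O) = 29 (Function('X')(G, O) = Mul(Rational(1, 3), 87) = 29)
m = -129437 (m = Mul(-287, 451) = -129437)
a = Rational(-1, 290075) (a = Pow(Add(-291061, Mul(34, 29)), -1) = Pow(Add(-291061, 986), -1) = Pow(-290075, -1) = Rational(-1, 290075) ≈ -3.4474e-6)
Add(a, Add(m, Function('V')(389))) = Add(Rational(-1, 290075), Add(-129437, Pow(389, 2))) = Add(Rational(-1, 290075), Add(-129437, 151321)) = Add(Rational(-1, 290075), 21884) = Rational(6348001299, 290075)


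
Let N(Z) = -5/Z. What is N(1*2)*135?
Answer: -675/2 ≈ -337.50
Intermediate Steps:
N(1*2)*135 = -5/(1*2)*135 = -5/2*135 = -675/2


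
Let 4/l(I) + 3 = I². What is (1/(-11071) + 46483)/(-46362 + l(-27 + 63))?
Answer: -332697493278/331831426201 ≈ -1.0026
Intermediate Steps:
l(I) = 4/(-3 + I²)
(1/(-11071) + 46483)/(-46362 + l(-27 + 63)) = (1/(-11071) + 46483)/(-46362 + 4/(-3 + (-27 + 63)²)) = (-1/11071 + 46483)/(-46362 + 4/(-3 + 36²)) = 514613292/(11071*(-46362 + 4/(-3 + 1296))) = 514613292/(11071*(-46362 + 4/1293)) = 514613292/(11071*(-59946062/1293)) = (514613292/11071)*(-1293/59946062) = -332697493278/331831426201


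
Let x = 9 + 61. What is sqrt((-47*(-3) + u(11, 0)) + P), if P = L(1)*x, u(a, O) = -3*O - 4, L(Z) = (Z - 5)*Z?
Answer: I*sqrt(143) ≈ 11.958*I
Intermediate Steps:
L(Z) = Z*(-5 + Z) (L(Z) = (-5 + Z)*Z = Z*(-5 + Z))
u(a, O) = -4 - 3*O
x = 70
P = -280 (P = (1*(-5 + 1))*70 = (1*(-4))*70 = -4*70 = -280)
sqrt((-47*(-3) + u(11, 0)) + P) = sqrt((-47*(-3) + (-4 - 3*0)) - 280) = sqrt((141 + (-4 + 0)) - 280) = sqrt((141 - 4) - 280) = sqrt(137 - 280) = sqrt(-143) = I*sqrt(143)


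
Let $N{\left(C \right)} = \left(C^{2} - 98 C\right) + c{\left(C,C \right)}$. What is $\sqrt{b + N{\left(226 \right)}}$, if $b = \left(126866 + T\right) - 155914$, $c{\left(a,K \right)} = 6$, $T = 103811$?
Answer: $11 \sqrt{857} \approx 322.02$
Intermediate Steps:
$N{\left(C \right)} = 6 + C^{2} - 98 C$ ($N{\left(C \right)} = \left(C^{2} - 98 C\right) + 6 = 6 + C^{2} - 98 C$)
$b = 74763$ ($b = \left(126866 + 103811\right) - 155914 = 230677 - 155914 = 74763$)
$\sqrt{b + N{\left(226 \right)}} = \sqrt{74763 + \left(6 + 226^{2} - 22148\right)} = \sqrt{74763 + \left(6 + 51076 - 22148\right)} = \sqrt{74763 + 28934} = \sqrt{103697} = 11 \sqrt{857}$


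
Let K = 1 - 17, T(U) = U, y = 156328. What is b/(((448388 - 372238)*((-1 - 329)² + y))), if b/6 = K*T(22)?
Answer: -264/2524639025 ≈ -1.0457e-7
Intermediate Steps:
K = -16
b = -2112 (b = 6*(-16*22) = 6*(-352) = -2112)
b/(((448388 - 372238)*((-1 - 329)² + y))) = -2112*1/((448388 - 372238)*((-1 - 329)² + 156328)) = -2112*1/(76150*((-330)² + 156328)) = -2112*1/(76150*(108900 + 156328)) = -2112/(76150*265228) = -2112/20197112200 = -2112*1/20197112200 = -264/2524639025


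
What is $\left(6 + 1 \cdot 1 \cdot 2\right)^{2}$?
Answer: $64$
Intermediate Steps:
$\left(6 + 1 \cdot 1 \cdot 2\right)^{2} = \left(6 + 1 \cdot 2\right)^{2} = \left(6 + 2\right)^{2} = 8^{2} = 64$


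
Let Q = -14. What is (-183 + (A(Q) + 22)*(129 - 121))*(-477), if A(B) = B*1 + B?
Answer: 110187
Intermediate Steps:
A(B) = 2*B (A(B) = B + B = 2*B)
(-183 + (A(Q) + 22)*(129 - 121))*(-477) = (-183 + (2*(-14) + 22)*(129 - 121))*(-477) = (-183 + (-28 + 22)*8)*(-477) = (-183 - 6*8)*(-477) = (-183 - 48)*(-477) = -231*(-477) = 110187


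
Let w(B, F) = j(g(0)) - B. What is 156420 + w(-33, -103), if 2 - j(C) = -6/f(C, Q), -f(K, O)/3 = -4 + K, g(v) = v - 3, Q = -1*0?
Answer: 1095187/7 ≈ 1.5646e+5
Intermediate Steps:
Q = 0
g(v) = -3 + v
f(K, O) = 12 - 3*K (f(K, O) = -3*(-4 + K) = 12 - 3*K)
j(C) = 2 + 6/(12 - 3*C) (j(C) = 2 - (-6)/(12 - 3*C) = 2 + 6/(12 - 3*C))
w(B, F) = 16/7 - B (w(B, F) = 2*(-5 + (-3 + 0))/(-4 + (-3 + 0)) - B = 2*(-5 - 3)/(-4 - 3) - B = 2*(-8)/(-7) - B = 2*(-⅐)*(-8) - B = 16/7 - B)
156420 + w(-33, -103) = 156420 + (16/7 - 1*(-33)) = 156420 + (16/7 + 33) = 156420 + 247/7 = 1095187/7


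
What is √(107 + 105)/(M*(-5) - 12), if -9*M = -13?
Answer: -18*√53/173 ≈ -0.75747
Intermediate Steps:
M = 13/9 (M = -⅑*(-13) = 13/9 ≈ 1.4444)
√(107 + 105)/(M*(-5) - 12) = √(107 + 105)/((13/9)*(-5) - 12) = √212/(-65/9 - 12) = (2*√53)/(-173/9) = (2*√53)*(-9/173) = -18*√53/173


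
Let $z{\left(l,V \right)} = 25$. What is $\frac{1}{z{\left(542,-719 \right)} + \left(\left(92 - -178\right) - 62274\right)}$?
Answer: $- \frac{1}{61979} \approx -1.6134 \cdot 10^{-5}$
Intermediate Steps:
$\frac{1}{z{\left(542,-719 \right)} + \left(\left(92 - -178\right) - 62274\right)} = \frac{1}{25 + \left(\left(92 - -178\right) - 62274\right)} = \frac{1}{25 + \left(\left(92 + 178\right) - 62274\right)} = \frac{1}{25 + \left(270 - 62274\right)} = \frac{1}{25 - 62004} = \frac{1}{-61979} = - \frac{1}{61979}$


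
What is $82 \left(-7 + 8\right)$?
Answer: $82$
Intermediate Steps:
$82 \left(-7 + 8\right) = 82 \cdot 1 = 82$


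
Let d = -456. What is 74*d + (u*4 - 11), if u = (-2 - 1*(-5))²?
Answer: -33719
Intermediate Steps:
u = 9 (u = (-2 + 5)² = 3² = 9)
74*d + (u*4 - 11) = 74*(-456) + (9*4 - 11) = -33744 + (36 - 11) = -33744 + 25 = -33719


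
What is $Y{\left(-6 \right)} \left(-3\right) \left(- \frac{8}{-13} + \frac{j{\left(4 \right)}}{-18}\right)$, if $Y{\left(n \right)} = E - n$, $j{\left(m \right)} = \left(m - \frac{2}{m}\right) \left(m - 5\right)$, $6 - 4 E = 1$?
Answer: $- \frac{10991}{624} \approx -17.614$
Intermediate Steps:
$E = \frac{5}{4}$ ($E = \frac{3}{2} - \frac{1}{4} = \frac{5}{4} \approx 1.25$)
$j{\left(m \right)} = \left(-5 + m\right) \left(m - \frac{2}{m}\right)$ ($j{\left(m \right)} = \left(m - \frac{2}{m}\right) \left(-5 + m\right) = \left(-5 + m\right) \left(m - \frac{2}{m}\right)$)
$Y{\left(n \right)} = \frac{5}{4} - n$
$Y{\left(-6 \right)} \left(-3\right) \left(- \frac{8}{-13} + \frac{j{\left(4 \right)}}{-18}\right) = \left(\frac{5}{4} - -6\right) \left(-3\right) \left(- \frac{8}{-13} + \frac{-2 + 4^{2} - 20 + \frac{10}{4}}{-18}\right) = \left(\frac{5}{4} + 6\right) \left(-3\right) \left(\left(-8\right) \left(- \frac{1}{13}\right) + \left(-2 + 16 - 20 + 10 \cdot \frac{1}{4}\right) \left(- \frac{1}{18}\right)\right) = \frac{29}{4} \left(-3\right) \left(\frac{8}{13} + \left(-2 + 16 - 20 + \frac{5}{2}\right) \left(- \frac{1}{18}\right)\right) = - \frac{87 \left(\frac{8}{13} - - \frac{7}{36}\right)}{4} = - \frac{87 \left(\frac{8}{13} + \frac{7}{36}\right)}{4} = \left(- \frac{87}{4}\right) \frac{379}{468} = - \frac{10991}{624}$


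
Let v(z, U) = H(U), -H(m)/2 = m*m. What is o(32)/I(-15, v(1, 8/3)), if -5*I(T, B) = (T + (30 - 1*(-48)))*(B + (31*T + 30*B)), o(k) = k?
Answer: 160/57071 ≈ 0.0028035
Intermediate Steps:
H(m) = -2*m² (H(m) = -2*m*m = -2*m²)
v(z, U) = -2*U²
I(T, B) = -(78 + T)*(31*B + 31*T)/5 (I(T, B) = -(T + (30 - 1*(-48)))*(B + (31*T + 30*B))/5 = -(T + (30 + 48))*(B + (30*B + 31*T))/5 = -(T + 78)*(31*B + 31*T)/5 = -(78 + T)*(31*B + 31*T)/5)
o(32)/I(-15, v(1, 8/3)) = 32/(-(-4836)*(8/3)²/5 - 2418/5*(-15) - 31/5*(-15)² - 31/5*(-2*(8/3)²)*(-15)) = 32/(-(-4836)*(8*(⅓))²/5 + 7254 - 31/5*225 - 31/5*(-2*(8*(⅓))²)*(-15)) = 32/(-(-4836)*(8/3)²/5 + 7254 - 1395 - 31/5*(-2*(8/3)²)*(-15)) = 32/(-(-4836)*64/(5*9) + 7254 - 1395 - 31/5*(-2*64/9)*(-15)) = 32/(-2418/5*(-128/9) + 7254 - 1395 - 31/5*(-128/9)*(-15)) = 32/(103168/15 + 7254 - 1395 - 3968/3) = 32/(57071/5) = 32*(5/57071) = 160/57071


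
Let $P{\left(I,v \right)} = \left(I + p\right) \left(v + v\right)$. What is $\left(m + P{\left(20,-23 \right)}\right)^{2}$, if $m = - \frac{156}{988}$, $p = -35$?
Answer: $\frac{171793449}{361} \approx 4.7588 \cdot 10^{5}$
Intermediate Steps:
$P{\left(I,v \right)} = 2 v \left(-35 + I\right)$ ($P{\left(I,v \right)} = \left(I - 35\right) \left(v + v\right) = \left(-35 + I\right) 2 v = 2 v \left(-35 + I\right)$)
$m = - \frac{3}{19}$ ($m = \left(-156\right) \frac{1}{988} = - \frac{3}{19} \approx -0.15789$)
$\left(m + P{\left(20,-23 \right)}\right)^{2} = \left(- \frac{3}{19} + 2 \left(-23\right) \left(-35 + 20\right)\right)^{2} = \left(- \frac{3}{19} + 2 \left(-23\right) \left(-15\right)\right)^{2} = \left(- \frac{3}{19} + 690\right)^{2} = \left(\frac{13107}{19}\right)^{2} = \frac{171793449}{361}$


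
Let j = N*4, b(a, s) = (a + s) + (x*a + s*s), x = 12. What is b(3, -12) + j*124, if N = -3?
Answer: -1317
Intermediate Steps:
b(a, s) = s + s**2 + 13*a (b(a, s) = (a + s) + (12*a + s*s) = (a + s) + (12*a + s**2) = (a + s) + (s**2 + 12*a) = s + s**2 + 13*a)
j = -12 (j = -3*4 = -12)
b(3, -12) + j*124 = (-12 + (-12)**2 + 13*3) - 12*124 = (-12 + 144 + 39) - 1488 = 171 - 1488 = -1317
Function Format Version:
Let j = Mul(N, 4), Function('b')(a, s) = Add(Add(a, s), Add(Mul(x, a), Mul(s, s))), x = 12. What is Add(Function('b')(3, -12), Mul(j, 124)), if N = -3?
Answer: -1317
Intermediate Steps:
Function('b')(a, s) = Add(s, Pow(s, 2), Mul(13, a)) (Function('b')(a, s) = Add(Add(a, s), Add(Mul(12, a), Mul(s, s))) = Add(Add(a, s), Add(Mul(12, a), Pow(s, 2))) = Add(Add(a, s), Add(Pow(s, 2), Mul(12, a))) = Add(s, Pow(s, 2), Mul(13, a)))
j = -12 (j = Mul(-3, 4) = -12)
Add(Function('b')(3, -12), Mul(j, 124)) = Add(Add(-12, Pow(-12, 2), Mul(13, 3)), Mul(-12, 124)) = Add(Add(-12, 144, 39), -1488) = Add(171, -1488) = -1317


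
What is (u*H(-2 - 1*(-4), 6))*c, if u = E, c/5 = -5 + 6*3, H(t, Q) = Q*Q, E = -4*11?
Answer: -102960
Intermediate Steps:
E = -44
H(t, Q) = Q**2
c = 65 (c = 5*(-5 + 6*3) = 5*(-5 + 18) = 5*13 = 65)
u = -44
(u*H(-2 - 1*(-4), 6))*c = -44*6**2*65 = -44*36*65 = -1584*65 = -102960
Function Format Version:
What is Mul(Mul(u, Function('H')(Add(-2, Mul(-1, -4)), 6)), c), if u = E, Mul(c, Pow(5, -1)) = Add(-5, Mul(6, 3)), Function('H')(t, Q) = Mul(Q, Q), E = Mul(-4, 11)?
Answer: -102960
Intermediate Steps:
E = -44
Function('H')(t, Q) = Pow(Q, 2)
c = 65 (c = Mul(5, Add(-5, Mul(6, 3))) = Mul(5, Add(-5, 18)) = Mul(5, 13) = 65)
u = -44
Mul(Mul(u, Function('H')(Add(-2, Mul(-1, -4)), 6)), c) = Mul(Mul(-44, Pow(6, 2)), 65) = Mul(Mul(-44, 36), 65) = Mul(-1584, 65) = -102960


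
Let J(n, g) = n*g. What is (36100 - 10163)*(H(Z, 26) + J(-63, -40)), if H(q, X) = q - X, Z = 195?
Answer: 69744593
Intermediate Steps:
J(n, g) = g*n
(36100 - 10163)*(H(Z, 26) + J(-63, -40)) = (36100 - 10163)*((195 - 1*26) - 40*(-63)) = 25937*((195 - 26) + 2520) = 25937*(169 + 2520) = 25937*2689 = 69744593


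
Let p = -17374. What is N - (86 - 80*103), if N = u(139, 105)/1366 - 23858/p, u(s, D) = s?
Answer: 96776470575/11866442 ≈ 8155.5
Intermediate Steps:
N = 17502507/11866442 (N = 139/1366 - 23858/(-17374) = 139*(1/1366) - 23858*(-1/17374) = 139/1366 + 11929/8687 = 17502507/11866442 ≈ 1.4750)
N - (86 - 80*103) = 17502507/11866442 - (86 - 80*103) = 17502507/11866442 - (86 - 8240) = 17502507/11866442 - 1*(-8154) = 17502507/11866442 + 8154 = 96776470575/11866442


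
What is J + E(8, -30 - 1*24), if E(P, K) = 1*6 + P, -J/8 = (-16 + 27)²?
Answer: -954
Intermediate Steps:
J = -968 (J = -8*(-16 + 27)² = -8*11² = -8*121 = -968)
E(P, K) = 6 + P
J + E(8, -30 - 1*24) = -968 + (6 + 8) = -968 + 14 = -954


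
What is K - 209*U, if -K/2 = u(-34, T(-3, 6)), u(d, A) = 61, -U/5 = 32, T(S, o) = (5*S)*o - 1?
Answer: 33318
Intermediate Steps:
T(S, o) = -1 + 5*S*o (T(S, o) = 5*S*o - 1 = -1 + 5*S*o)
U = -160 (U = -5*32 = -160)
K = -122 (K = -2*61 = -122)
K - 209*U = -122 - 209*(-160) = -122 + 33440 = 33318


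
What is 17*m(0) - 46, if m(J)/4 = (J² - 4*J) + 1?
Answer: 22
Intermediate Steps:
m(J) = 4 - 16*J + 4*J² (m(J) = 4*((J² - 4*J) + 1) = 4*(1 + J² - 4*J) = 4 - 16*J + 4*J²)
17*m(0) - 46 = 17*(4 - 16*0 + 4*0²) - 46 = 17*(4 + 0 + 4*0) - 46 = 17*(4 + 0 + 0) - 46 = 17*4 - 46 = 68 - 46 = 22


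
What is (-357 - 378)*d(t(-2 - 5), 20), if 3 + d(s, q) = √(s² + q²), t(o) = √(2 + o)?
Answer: 2205 - 735*√395 ≈ -12403.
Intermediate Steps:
d(s, q) = -3 + √(q² + s²) (d(s, q) = -3 + √(s² + q²) = -3 + √(q² + s²))
(-357 - 378)*d(t(-2 - 5), 20) = (-357 - 378)*(-3 + √(20² + (√(2 + (-2 - 5)))²)) = -735*(-3 + √(400 + (√(2 - 7))²)) = -735*(-3 + √(400 + (√(-5))²)) = -735*(-3 + √(400 + (I*√5)²)) = -735*(-3 + √(400 - 5)) = -735*(-3 + √395) = 2205 - 735*√395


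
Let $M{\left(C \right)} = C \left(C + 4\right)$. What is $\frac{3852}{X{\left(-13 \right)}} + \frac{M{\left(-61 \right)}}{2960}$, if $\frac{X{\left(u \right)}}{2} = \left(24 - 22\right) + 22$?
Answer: $\frac{241017}{2960} \approx 81.425$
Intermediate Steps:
$X{\left(u \right)} = 48$ ($X{\left(u \right)} = 2 \left(\left(24 - 22\right) + 22\right) = 2 \left(2 + 22\right) = 2 \cdot 24 = 48$)
$M{\left(C \right)} = C \left(4 + C\right)$
$\frac{3852}{X{\left(-13 \right)}} + \frac{M{\left(-61 \right)}}{2960} = \frac{3852}{48} + \frac{\left(-61\right) \left(4 - 61\right)}{2960} = 3852 \cdot \frac{1}{48} + \left(-61\right) \left(-57\right) \frac{1}{2960} = \frac{321}{4} + 3477 \cdot \frac{1}{2960} = \frac{321}{4} + \frac{3477}{2960} = \frac{241017}{2960}$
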